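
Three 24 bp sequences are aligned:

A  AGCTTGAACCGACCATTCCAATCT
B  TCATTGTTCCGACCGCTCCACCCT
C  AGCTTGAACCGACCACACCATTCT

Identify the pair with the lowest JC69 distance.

A and C

A–B: 9/24 differ, p = 0.375, d = 0.520.
A–C: 3/24 differ, p = 0.125, d = 0.137.
B–C: 9/24 differ, p = 0.375, d = 0.520.
The smallest distance is between A and C.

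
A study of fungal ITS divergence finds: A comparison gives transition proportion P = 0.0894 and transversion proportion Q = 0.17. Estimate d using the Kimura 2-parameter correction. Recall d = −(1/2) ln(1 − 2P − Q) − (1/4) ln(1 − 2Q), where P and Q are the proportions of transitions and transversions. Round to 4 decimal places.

0.3183

Under the Kimura two-parameter model, d = −½ ln(1 − 2P − Q) − ¼ ln(1 − 2Q).
1 − 2P − Q = 0.6512, giving −½ ln(0.6512) = 0.214469.
1 − 2Q = 0.66, giving −¼ ln(0.66) = 0.103879.
d = 0.214469 + 0.103879 = 0.318348.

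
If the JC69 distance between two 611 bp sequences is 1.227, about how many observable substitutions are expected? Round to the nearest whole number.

369

Invert JC69: p = (3/4)(1 − e^(−4d/3)) = 0.75 × (1 − e^(-1.636)) = 0.75 × (1 − 0.194758) = 0.603932.
Expected differing sites = pL ≈ 0.603932 × 611 = 369.002452 ≈ 369.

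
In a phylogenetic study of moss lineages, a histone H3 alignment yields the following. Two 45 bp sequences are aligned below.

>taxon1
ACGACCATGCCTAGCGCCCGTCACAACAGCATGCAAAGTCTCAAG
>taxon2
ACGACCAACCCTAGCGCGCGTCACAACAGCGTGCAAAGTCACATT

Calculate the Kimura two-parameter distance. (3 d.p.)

0.175

Of 45 sites, 1 differences are transitions and 6 are transversions, so P = 1/45 ≈ 0.022222 and Q = 6/45 ≈ 0.133333.
Under the Kimura two-parameter model, d = −½ ln(1 − 2P − Q) − ¼ ln(1 − 2Q).
1 − 2P − Q = 0.822223, giving −½ ln(0.822223) = 0.097872.
1 − 2Q = 0.733334, giving −¼ ln(0.733334) = 0.077539.
d = 0.097872 + 0.077539 = 0.175411.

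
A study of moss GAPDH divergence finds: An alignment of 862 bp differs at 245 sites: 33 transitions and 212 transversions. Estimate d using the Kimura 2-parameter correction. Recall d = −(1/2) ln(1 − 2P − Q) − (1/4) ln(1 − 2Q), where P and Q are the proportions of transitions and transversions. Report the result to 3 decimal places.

0.364

P = 33/862 ≈ 0.038283 and Q = 212/862 ≈ 0.24594.
Under the Kimura two-parameter model, d = −½ ln(1 − 2P − Q) − ¼ ln(1 − 2Q).
1 − 2P − Q = 0.677494, giving −½ ln(0.677494) = 0.194677.
1 − 2Q = 0.50812, giving −¼ ln(0.50812) = 0.169259.
d = 0.194677 + 0.169259 = 0.363936.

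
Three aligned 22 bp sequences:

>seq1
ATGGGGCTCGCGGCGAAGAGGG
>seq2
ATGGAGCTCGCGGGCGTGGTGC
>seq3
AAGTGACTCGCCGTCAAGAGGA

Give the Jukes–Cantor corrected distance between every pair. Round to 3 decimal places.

d(seq1,seq2) = 0.497, d(seq1,seq3) = 0.414, d(seq2,seq3) = 0.824

seq1–seq2: 8/22 sites differ → p ≈ 0.363636, d = −0.75 ln(1 − 0.484848) = 0.497470 ≈ 0.497.
seq1–seq3: 7/22 sites differ → p ≈ 0.318182, d = −0.75 ln(1 − 0.424243) = 0.414052 ≈ 0.414.
seq2–seq3: 11/22 sites differ → p = 0.5, d = −0.75 ln(1 − 0.666667) = 0.823960 ≈ 0.824.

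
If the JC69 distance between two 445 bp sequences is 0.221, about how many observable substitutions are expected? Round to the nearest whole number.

85

Invert JC69: p = (3/4)(1 − e^(−4d/3)) = 0.75 × (1 − e^(-0.294667)) = 0.75 × (1 − 0.744780) = 0.191415.
Expected differing sites = pL ≈ 0.191415 × 445 = 85.179675 ≈ 85.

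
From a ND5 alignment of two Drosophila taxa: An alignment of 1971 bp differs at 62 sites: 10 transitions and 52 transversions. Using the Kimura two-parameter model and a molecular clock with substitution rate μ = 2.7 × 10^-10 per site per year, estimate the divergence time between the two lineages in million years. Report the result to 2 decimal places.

59.55

P = 10/1971 ≈ 0.005074 and Q = 52/1971 ≈ 0.026383.
Under the Kimura two-parameter model, d = −½ ln(1 − 2P − Q) − ¼ ln(1 − 2Q).
1 − 2P − Q = 0.963469, giving −½ ln(0.963469) = 0.018607.
1 − 2Q = 0.947234, giving −¼ ln(0.947234) = 0.013552.
d = 0.018607 + 0.013552 = 0.032159.
Under a molecular clock d = 2μt, so t = d/(2μ) = 0.032159 / (2 × 2.7 × 10^-10) = 59.55 million years.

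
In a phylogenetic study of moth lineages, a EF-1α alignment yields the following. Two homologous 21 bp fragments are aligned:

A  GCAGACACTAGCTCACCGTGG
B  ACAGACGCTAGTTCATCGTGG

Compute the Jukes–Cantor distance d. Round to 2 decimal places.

0.22

The sequences differ at 4 of 21 sites (1, 7, 12, 16), so p = 4/21 ≈ 0.190476.
d = −(3/4) ln(1 − 4p/3) = −0.75 ln(1 − 0.253968) = −0.75 ln(0.746032)
  = −0.75 × (-0.292987) = 0.219740 substitutions/site.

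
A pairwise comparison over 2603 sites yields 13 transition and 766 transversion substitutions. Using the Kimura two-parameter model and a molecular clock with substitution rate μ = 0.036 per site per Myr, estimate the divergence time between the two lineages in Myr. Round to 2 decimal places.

5.60

P = 13/2603 ≈ 0.004994 and Q = 766/2603 ≈ 0.294276.
Under the Kimura two-parameter model, d = −½ ln(1 − 2P − Q) − ¼ ln(1 − 2Q).
1 − 2P − Q = 0.695736, giving −½ ln(0.695736) = 0.181393.
1 − 2Q = 0.411448, giving −¼ ln(0.411448) = 0.222018.
d = 0.181393 + 0.222018 = 0.403411.
Under a molecular clock d = 2μt, so t = d/(2μ) = 0.403411 / (2 × 0.036) = 5.60 Myr.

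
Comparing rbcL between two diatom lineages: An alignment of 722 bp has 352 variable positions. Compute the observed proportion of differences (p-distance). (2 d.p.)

p = 352/722 = 0.487534… ≈ 0.49 (to 2 d.p.).

0.49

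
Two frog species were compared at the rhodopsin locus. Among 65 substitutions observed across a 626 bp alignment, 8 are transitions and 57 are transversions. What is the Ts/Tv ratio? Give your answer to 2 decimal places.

0.14

R = 8/57 = 0.140350… ≈ 0.14 (to 2 d.p.).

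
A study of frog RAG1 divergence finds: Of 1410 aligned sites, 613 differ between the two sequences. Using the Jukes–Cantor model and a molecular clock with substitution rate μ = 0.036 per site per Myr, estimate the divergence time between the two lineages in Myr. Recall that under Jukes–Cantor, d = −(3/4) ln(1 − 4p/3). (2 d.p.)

p = 613/1410 ≈ 0.434752.
d = −(3/4) ln(1 − 4p/3) = −0.75 ln(1 − 0.579669) = −0.75 ln(0.420331)
  = −0.75 × (-0.866713) = 0.650035 substitutions/site.
Under a molecular clock d = 2μt, so t = d/(2μ) = 0.650035 / (2 × 0.036) = 9.03 Myr.

9.03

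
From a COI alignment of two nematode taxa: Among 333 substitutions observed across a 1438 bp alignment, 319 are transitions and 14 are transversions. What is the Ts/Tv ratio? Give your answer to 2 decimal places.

R = 319/14 = 22.785714… ≈ 22.79 (to 2 d.p.).

22.79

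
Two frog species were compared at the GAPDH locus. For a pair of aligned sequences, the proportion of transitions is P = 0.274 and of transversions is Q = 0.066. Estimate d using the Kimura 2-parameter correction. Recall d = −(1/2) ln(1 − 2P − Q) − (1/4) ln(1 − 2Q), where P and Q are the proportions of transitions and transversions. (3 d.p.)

Under the Kimura two-parameter model, d = −½ ln(1 − 2P − Q) − ¼ ln(1 − 2Q).
1 − 2P − Q = 0.386, giving −½ ln(0.386) = 0.475959.
1 − 2Q = 0.868, giving −¼ ln(0.868) = 0.035391.
d = 0.475959 + 0.035391 = 0.511350.

0.511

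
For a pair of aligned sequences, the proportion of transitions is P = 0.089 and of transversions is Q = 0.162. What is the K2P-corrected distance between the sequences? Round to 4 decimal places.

0.3056

Under the Kimura two-parameter model, d = −½ ln(1 − 2P − Q) − ¼ ln(1 − 2Q).
1 − 2P − Q = 0.66, giving −½ ln(0.66) = 0.207758.
1 − 2Q = 0.676, giving −¼ ln(0.676) = 0.097891.
d = 0.207758 + 0.097891 = 0.305649.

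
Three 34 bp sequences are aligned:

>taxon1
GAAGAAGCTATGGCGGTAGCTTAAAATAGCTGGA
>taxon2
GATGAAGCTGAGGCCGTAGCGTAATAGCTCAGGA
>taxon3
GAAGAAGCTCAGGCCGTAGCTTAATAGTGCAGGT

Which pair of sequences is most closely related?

taxon2 and taxon3

taxon1–taxon2: 10/34 differ, p = 0.294, d = 0.373.
taxon1–taxon3: 8/34 differ, p = 0.235, d = 0.282.
taxon2–taxon3: 6/34 differ, p = 0.176, d = 0.201.
The smallest distance is between taxon2 and taxon3.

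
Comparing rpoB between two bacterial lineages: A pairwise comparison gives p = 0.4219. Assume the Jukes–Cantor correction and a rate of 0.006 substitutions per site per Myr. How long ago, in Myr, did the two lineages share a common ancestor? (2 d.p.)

51.67

d = −(3/4) ln(1 − 4p/3) = −0.75 ln(1 − 0.562533) = −0.75 ln(0.437467)
  = −0.75 × (-0.826754) = 0.620066 substitutions/site.
Under a molecular clock d = 2μt, so t = d/(2μ) = 0.620066 / (2 × 0.006) = 51.67 Myr.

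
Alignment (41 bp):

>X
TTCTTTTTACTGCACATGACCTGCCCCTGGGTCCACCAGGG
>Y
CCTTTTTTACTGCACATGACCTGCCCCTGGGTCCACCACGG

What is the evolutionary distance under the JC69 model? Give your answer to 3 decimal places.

The sequences differ at 4 of 41 sites (1, 2, 3, 39), so p = 4/41 ≈ 0.097561.
d = −(3/4) ln(1 − 4p/3) = −0.75 ln(1 − 0.130081) = −0.75 ln(0.869919)
  = −0.75 × (-0.139355) = 0.104516 substitutions/site.

0.105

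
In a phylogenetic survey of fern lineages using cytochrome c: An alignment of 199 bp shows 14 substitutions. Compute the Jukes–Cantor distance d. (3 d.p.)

p = 14/199 ≈ 0.070352.
d = −(3/4) ln(1 − 4p/3) = −0.75 ln(1 − 0.093803) = −0.75 ln(0.906197)
  = −0.75 × (-0.098499) = 0.073874 substitutions/site.

0.074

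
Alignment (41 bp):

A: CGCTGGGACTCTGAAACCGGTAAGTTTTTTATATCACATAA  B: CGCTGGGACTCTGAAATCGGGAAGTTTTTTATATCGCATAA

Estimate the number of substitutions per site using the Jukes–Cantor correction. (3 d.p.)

0.077

The sequences differ at 3 of 41 sites (17, 21, 36), so p = 3/41 ≈ 0.073171.
d = −(3/4) ln(1 − 4p/3) = −0.75 ln(1 − 0.097561) = −0.75 ln(0.902439)
  = −0.75 × (-0.102654) = 0.076991 substitutions/site.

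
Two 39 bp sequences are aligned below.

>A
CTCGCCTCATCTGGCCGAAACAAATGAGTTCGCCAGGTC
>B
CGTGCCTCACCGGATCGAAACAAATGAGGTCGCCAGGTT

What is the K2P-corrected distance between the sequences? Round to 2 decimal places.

Of 39 sites, 5 differences are transitions and 3 are transversions, so P = 5/39 ≈ 0.128205 and Q = 3/39 ≈ 0.076923.
Under the Kimura two-parameter model, d = −½ ln(1 − 2P − Q) − ¼ ln(1 − 2Q).
1 − 2P − Q = 0.666667, giving −½ ln(0.666667) = 0.202732.
1 − 2Q = 0.846154, giving −¼ ln(0.846154) = 0.041763.
d = 0.202732 + 0.041763 = 0.244495.

0.24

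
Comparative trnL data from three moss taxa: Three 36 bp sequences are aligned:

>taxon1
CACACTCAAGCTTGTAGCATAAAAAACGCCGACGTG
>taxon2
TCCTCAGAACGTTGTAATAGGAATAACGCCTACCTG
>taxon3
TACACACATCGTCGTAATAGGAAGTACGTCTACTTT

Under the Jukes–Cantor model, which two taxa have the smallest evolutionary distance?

taxon2 and taxon3

taxon1–taxon2: 14/36 differ, p = 0.389, d = 0.548.
taxon1–taxon3: 16/36 differ, p = 0.444, d = 0.673.
taxon2–taxon3: 10/36 differ, p = 0.278, d = 0.347.
The smallest distance is between taxon2 and taxon3.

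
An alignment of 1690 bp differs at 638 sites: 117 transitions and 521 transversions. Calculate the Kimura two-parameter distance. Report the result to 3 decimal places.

0.536

P = 117/1690 ≈ 0.069231 and Q = 521/1690 ≈ 0.308284.
Under the Kimura two-parameter model, d = −½ ln(1 − 2P − Q) − ¼ ln(1 − 2Q).
1 − 2P − Q = 0.553254, giving −½ ln(0.553254) = 0.295969.
1 − 2Q = 0.383432, giving −¼ ln(0.383432) = 0.239648.
d = 0.295969 + 0.239648 = 0.535617.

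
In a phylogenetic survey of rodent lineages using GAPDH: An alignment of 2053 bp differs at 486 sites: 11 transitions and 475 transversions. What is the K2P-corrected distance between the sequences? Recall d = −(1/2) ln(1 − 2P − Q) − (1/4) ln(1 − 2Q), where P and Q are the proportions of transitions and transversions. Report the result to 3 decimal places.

0.294

P = 11/2053 ≈ 0.005358 and Q = 475/2053 ≈ 0.231369.
Under the Kimura two-parameter model, d = −½ ln(1 − 2P − Q) − ¼ ln(1 − 2Q).
1 − 2P − Q = 0.757915, giving −½ ln(0.757915) = 0.138592.
1 − 2Q = 0.537262, giving −¼ ln(0.537262) = 0.155317.
d = 0.138592 + 0.155317 = 0.293909.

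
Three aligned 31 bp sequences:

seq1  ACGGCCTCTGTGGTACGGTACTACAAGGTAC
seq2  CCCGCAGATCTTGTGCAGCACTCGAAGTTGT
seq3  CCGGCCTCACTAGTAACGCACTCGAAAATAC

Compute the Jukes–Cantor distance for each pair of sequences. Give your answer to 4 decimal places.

seq1–seq2: 15/31 sites differ → p ≈ 0.483871, d = −0.75 ln(1 − 0.645161) = 0.777068 ≈ 0.7771.
seq1–seq3: 11/31 sites differ → p ≈ 0.354839, d = −0.75 ln(1 − 0.473119) = 0.480585 ≈ 0.4806.
seq2–seq3: 13/31 sites differ → p ≈ 0.419355, d = −0.75 ln(1 − 0.55914) = 0.614271 ≈ 0.6143.

d(seq1,seq2) = 0.7771, d(seq1,seq3) = 0.4806, d(seq2,seq3) = 0.6143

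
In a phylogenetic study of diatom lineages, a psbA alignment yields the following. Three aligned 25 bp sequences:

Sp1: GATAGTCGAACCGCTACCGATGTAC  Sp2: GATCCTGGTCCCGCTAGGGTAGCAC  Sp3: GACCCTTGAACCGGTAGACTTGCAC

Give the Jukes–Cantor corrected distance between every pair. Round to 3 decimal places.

d(Sp1,Sp2) = 0.572, d(Sp1,Sp3) = 0.572, d(Sp2,Sp3) = 0.417

Sp1–Sp2: 10/25 sites differ → p = 0.4, d = −0.75 ln(1 − 0.533333) = 0.571605 ≈ 0.572.
Sp1–Sp3: 10/25 sites differ → p = 0.4, d = −0.75 ln(1 − 0.533333) = 0.571605 ≈ 0.572.
Sp2–Sp3: 8/25 sites differ → p = 0.32, d = −0.75 ln(1 − 0.426667) = 0.417216 ≈ 0.417.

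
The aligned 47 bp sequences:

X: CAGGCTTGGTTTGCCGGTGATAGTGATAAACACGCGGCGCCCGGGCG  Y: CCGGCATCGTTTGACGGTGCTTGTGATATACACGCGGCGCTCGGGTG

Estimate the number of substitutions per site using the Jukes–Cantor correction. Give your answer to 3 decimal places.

The sequences differ at 9 of 47 sites (2, 6, 8, 14, 20, 22, 29, 41, 46), so p = 9/47 ≈ 0.191489.
d = −(3/4) ln(1 − 4p/3) = −0.75 ln(1 − 0.255319) = −0.75 ln(0.744681)
  = −0.75 × (-0.294799) = 0.221099 substitutions/site.

0.221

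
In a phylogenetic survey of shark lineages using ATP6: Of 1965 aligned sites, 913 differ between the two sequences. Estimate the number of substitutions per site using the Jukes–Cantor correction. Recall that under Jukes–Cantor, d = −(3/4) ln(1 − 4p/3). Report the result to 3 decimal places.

0.725

p = 913/1965 ≈ 0.464631.
d = −(3/4) ln(1 − 4p/3) = −0.75 ln(1 − 0.619508) = −0.75 ln(0.380492)
  = −0.75 × (-0.966290) = 0.724718 substitutions/site.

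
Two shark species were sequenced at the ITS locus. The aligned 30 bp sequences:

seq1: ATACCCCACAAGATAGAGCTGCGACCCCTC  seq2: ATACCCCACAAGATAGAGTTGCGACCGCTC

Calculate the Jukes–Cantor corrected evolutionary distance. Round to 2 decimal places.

0.07

The sequences differ at 2 of 30 sites (19, 27), so p = 2/30 ≈ 0.066667.
d = −(3/4) ln(1 − 4p/3) = −0.75 ln(1 − 0.088889) = −0.75 ln(0.911111)
  = −0.75 × (-0.093091) = 0.069818 substitutions/site.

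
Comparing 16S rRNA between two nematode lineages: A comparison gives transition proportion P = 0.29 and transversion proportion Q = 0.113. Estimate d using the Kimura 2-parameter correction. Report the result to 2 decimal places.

0.65

Under the Kimura two-parameter model, d = −½ ln(1 − 2P − Q) − ¼ ln(1 − 2Q).
1 − 2P − Q = 0.307, giving −½ ln(0.307) = 0.590454.
1 − 2Q = 0.774, giving −¼ ln(0.774) = 0.064046.
d = 0.590454 + 0.064046 = 0.654500.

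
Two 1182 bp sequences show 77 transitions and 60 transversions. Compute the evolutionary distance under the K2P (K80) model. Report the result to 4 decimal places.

P = 77/1182 ≈ 0.065144 and Q = 60/1182 ≈ 0.050761.
Under the Kimura two-parameter model, d = −½ ln(1 − 2P − Q) − ¼ ln(1 − 2Q).
1 − 2P − Q = 0.818951, giving −½ ln(0.818951) = 0.099866.
1 − 2Q = 0.898478, giving −¼ ln(0.898478) = 0.026763.
d = 0.099866 + 0.026763 = 0.126629.

0.1266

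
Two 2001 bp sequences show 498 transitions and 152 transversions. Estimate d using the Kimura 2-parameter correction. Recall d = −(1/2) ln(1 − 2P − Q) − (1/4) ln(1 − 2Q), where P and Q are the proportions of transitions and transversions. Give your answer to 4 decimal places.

P = 498/2001 ≈ 0.248876 and Q = 152/2001 ≈ 0.075962.
Under the Kimura two-parameter model, d = −½ ln(1 − 2P − Q) − ¼ ln(1 − 2Q).
1 − 2P − Q = 0.426286, giving −½ ln(0.426286) = 0.426322.
1 − 2Q = 0.848076, giving −¼ ln(0.848076) = 0.041196.
d = 0.426322 + 0.041196 = 0.467518.

0.4675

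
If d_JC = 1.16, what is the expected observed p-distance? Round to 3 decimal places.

0.590

p = (3/4)(1 − e^(−4d/3)) = 0.75 × (1 − e^(-1.546667)) = 0.75 × (1 − 0.212957) = 0.590282.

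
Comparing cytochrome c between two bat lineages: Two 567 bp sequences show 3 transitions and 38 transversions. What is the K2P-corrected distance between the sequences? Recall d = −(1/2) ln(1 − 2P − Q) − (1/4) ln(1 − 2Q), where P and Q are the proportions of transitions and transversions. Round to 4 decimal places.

0.0764

P = 3/567 ≈ 0.005291 and Q = 38/567 ≈ 0.067019.
Under the Kimura two-parameter model, d = −½ ln(1 − 2P − Q) − ¼ ln(1 − 2Q).
1 − 2P − Q = 0.922399, giving −½ ln(0.922399) = 0.040389.
1 − 2Q = 0.865962, giving −¼ ln(0.865962) = 0.035979.
d = 0.040389 + 0.035979 = 0.076368.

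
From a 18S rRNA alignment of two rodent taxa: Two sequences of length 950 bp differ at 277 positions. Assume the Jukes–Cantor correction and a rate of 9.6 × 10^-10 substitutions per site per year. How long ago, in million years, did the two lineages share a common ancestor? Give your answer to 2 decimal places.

192.30

p = 277/950 ≈ 0.291579.
d = −(3/4) ln(1 − 4p/3) = −0.75 ln(1 − 0.388772) = −0.75 ln(0.611228)
  = −0.75 × (-0.492285) = 0.369214 substitutions/site.
Under a molecular clock d = 2μt, so t = d/(2μ) = 0.369214 / (2 × 9.6 × 10^-10) = 192.30 million years.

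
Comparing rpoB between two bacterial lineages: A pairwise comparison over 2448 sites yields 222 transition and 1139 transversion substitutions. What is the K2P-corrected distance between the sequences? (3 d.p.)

1.187

P = 222/2448 ≈ 0.090686 and Q = 1139/2448 ≈ 0.465278.
Under the Kimura two-parameter model, d = −½ ln(1 − 2P − Q) − ¼ ln(1 − 2Q).
1 − 2P − Q = 0.35335, giving −½ ln(0.35335) = 0.520148.
1 − 2Q = 0.069444, giving −¼ ln(0.069444) = 0.666809.
d = 0.520148 + 0.666809 = 1.186957.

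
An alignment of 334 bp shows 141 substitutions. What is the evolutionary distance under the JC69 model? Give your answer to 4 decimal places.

0.6207

p = 141/334 ≈ 0.422156.
d = −(3/4) ln(1 − 4p/3) = −0.75 ln(1 − 0.562875) = −0.75 ln(0.437125)
  = −0.75 × (-0.827536) = 0.620652 substitutions/site.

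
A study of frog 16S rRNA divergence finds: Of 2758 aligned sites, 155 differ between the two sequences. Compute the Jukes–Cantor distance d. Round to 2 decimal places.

p = 155/2758 ≈ 0.0562.
d = −(3/4) ln(1 − 4p/3) = −0.75 ln(1 − 0.074933) = −0.75 ln(0.925067)
  = −0.75 × (-0.077889) = 0.058417 substitutions/site.

0.06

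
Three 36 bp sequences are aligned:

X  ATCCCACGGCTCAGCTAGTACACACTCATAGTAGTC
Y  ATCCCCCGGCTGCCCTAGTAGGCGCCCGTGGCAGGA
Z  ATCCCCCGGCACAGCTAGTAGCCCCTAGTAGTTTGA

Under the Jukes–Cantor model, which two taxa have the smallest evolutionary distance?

X and Z

X–Y: 13/36 differ, p = 0.361, d = 0.493.
X–Z: 11/36 differ, p = 0.306, d = 0.392.
Y–Z: 12/36 differ, p = 0.333, d = 0.441.
The smallest distance is between X and Z.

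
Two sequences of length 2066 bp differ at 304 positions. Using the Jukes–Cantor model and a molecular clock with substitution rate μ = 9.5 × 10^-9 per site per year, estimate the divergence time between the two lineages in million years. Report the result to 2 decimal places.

8.62

p = 304/2066 ≈ 0.147144.
d = −(3/4) ln(1 − 4p/3) = −0.75 ln(1 − 0.196192) = −0.75 ln(0.803808)
  = −0.75 × (-0.218395) = 0.163796 substitutions/site.
Under a molecular clock d = 2μt, so t = d/(2μ) = 0.163796 / (2 × 9.5 × 10^-9) = 8.62 million years.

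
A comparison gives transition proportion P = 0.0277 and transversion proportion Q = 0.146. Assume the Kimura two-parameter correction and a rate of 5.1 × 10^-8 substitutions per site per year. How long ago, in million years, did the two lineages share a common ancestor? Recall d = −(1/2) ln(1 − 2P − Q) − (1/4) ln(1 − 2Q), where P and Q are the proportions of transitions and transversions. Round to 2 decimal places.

1.95

Under the Kimura two-parameter model, d = −½ ln(1 − 2P − Q) − ¼ ln(1 − 2Q).
1 − 2P − Q = 0.7986, giving −½ ln(0.7986) = 0.112448.
1 − 2Q = 0.708, giving −¼ ln(0.708) = 0.086328.
d = 0.112448 + 0.086328 = 0.198776.
Under a molecular clock d = 2μt, so t = d/(2μ) = 0.198776 / (2 × 5.1 × 10^-8) = 1.95 million years.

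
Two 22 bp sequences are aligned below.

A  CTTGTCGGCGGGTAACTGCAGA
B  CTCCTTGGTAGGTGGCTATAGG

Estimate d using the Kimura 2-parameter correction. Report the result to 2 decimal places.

1.02

Of 22 sites, 9 differences are transitions and 1 are transversions, so P = 9/22 ≈ 0.409091 and Q = 1/22 ≈ 0.045455.
Under the Kimura two-parameter model, d = −½ ln(1 − 2P − Q) − ¼ ln(1 − 2Q).
1 − 2P − Q = 0.136363, giving −½ ln(0.136363) = 0.996217.
1 − 2Q = 0.90909, giving −¼ ln(0.90909) = 0.023828.
d = 0.996217 + 0.023828 = 1.020045.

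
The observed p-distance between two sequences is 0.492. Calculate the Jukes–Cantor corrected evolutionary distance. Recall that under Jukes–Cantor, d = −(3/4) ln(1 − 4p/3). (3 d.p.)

0.800

d = −(3/4) ln(1 − 4p/3) = −0.75 ln(1 − 0.656) = −0.75 ln(0.344)
  = −0.75 × (-1.067114) = 0.800336 substitutions/site.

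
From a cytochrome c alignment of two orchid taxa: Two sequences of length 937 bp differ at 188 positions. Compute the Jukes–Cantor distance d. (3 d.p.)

p = 188/937 ≈ 0.20064.
d = −(3/4) ln(1 − 4p/3) = −0.75 ln(1 − 0.26752) = −0.75 ln(0.73248)
  = −0.75 × (-0.311319) = 0.233489 substitutions/site.

0.233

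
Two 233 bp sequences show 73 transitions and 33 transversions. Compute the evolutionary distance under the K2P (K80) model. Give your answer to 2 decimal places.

P = 73/233 ≈ 0.313305 and Q = 33/233 ≈ 0.141631.
Under the Kimura two-parameter model, d = −½ ln(1 − 2P − Q) − ¼ ln(1 − 2Q).
1 − 2P − Q = 0.231759, giving −½ ln(0.231759) = 0.731029.
1 − 2Q = 0.716738, giving −¼ ln(0.716738) = 0.083261.
d = 0.731029 + 0.083261 = 0.814290.

0.81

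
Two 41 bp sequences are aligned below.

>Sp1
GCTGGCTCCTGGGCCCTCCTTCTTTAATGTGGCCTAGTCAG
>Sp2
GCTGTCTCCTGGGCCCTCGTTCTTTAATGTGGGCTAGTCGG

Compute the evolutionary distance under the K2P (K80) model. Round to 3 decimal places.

0.105

Of 41 sites, 1 differences are transitions and 3 are transversions, so P = 1/41 ≈ 0.02439 and Q = 3/41 ≈ 0.073171.
Under the Kimura two-parameter model, d = −½ ln(1 − 2P − Q) − ¼ ln(1 − 2Q).
1 − 2P − Q = 0.878049, giving −½ ln(0.878049) = 0.065026.
1 − 2Q = 0.853658, giving −¼ ln(0.853658) = 0.039556.
d = 0.065026 + 0.039556 = 0.104582.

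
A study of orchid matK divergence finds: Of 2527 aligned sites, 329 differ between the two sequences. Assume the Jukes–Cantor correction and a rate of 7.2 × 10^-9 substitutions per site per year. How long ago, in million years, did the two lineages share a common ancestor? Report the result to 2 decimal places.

p = 329/2527 ≈ 0.130194.
d = −(3/4) ln(1 − 4p/3) = −0.75 ln(1 − 0.173592) = −0.75 ln(0.826408)
  = −0.75 × (-0.190667) = 0.143000 substitutions/site.
Under a molecular clock d = 2μt, so t = d/(2μ) = 0.143000 / (2 × 7.2 × 10^-9) = 9.93 million years.

9.93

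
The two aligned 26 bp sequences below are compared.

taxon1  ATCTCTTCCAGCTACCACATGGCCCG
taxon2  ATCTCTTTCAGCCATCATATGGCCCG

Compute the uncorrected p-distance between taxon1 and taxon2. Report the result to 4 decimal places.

The sequences differ at 4 of 26 positions (sites 8, 13, 15, 18).
p = 4/26 = 0.153846… ≈ 0.1538 (to 4 d.p.).

0.1538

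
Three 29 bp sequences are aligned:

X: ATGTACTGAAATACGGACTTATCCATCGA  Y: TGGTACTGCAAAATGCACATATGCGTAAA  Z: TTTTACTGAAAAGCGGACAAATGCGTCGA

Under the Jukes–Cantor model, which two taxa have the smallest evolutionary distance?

X and Z

X–Y: 11/29 differ, p = 0.379, d = 0.529.
X–Z: 8/29 differ, p = 0.276, d = 0.344.
Y–Z: 9/29 differ, p = 0.310, d = 0.401.
The smallest distance is between X and Z.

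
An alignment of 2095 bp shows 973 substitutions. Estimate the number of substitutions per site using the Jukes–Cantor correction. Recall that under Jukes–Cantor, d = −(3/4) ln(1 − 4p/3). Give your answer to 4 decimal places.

0.7242

p = 973/2095 ≈ 0.464439.
d = −(3/4) ln(1 − 4p/3) = −0.75 ln(1 − 0.619252) = −0.75 ln(0.380748)
  = −0.75 × (-0.965618) = 0.724214 substitutions/site.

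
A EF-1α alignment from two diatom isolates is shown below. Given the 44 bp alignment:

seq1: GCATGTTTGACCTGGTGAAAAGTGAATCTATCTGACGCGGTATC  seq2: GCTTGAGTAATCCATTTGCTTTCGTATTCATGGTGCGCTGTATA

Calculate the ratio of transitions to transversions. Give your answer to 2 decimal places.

Transitions are A↔G and C↔T; transversions are all other mismatches.
Transitions: 9. Transversions: 15.
R = 9/15 = 0.60.

0.60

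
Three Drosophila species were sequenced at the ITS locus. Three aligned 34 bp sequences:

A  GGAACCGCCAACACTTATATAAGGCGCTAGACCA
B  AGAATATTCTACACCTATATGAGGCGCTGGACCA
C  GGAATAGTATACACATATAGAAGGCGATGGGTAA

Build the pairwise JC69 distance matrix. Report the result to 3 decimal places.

A–B: 9/34 sites differ → p ≈ 0.264706, d = −0.75 ln(1 − 0.352941) = 0.326488 ≈ 0.326.
A–C: 12/34 sites differ → p ≈ 0.352941, d = −0.75 ln(1 − 0.470588) = 0.476991 ≈ 0.477.
B–C: 10/34 sites differ → p ≈ 0.294118, d = −0.75 ln(1 − 0.392157) = 0.373379 ≈ 0.373.

d(A,B) = 0.326, d(A,C) = 0.477, d(B,C) = 0.373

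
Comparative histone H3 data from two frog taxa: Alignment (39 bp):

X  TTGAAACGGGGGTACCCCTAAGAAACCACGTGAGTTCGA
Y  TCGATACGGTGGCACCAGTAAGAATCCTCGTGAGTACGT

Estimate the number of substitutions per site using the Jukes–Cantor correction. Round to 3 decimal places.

The sequences differ at 10 of 39 sites (2, 5, 10, 13, 17, 18, 25, 28, 36, 39), so p = 10/39 ≈ 0.25641.
d = −(3/4) ln(1 − 4p/3) = −0.75 ln(1 − 0.34188) = −0.75 ln(0.65812)
  = −0.75 × (-0.418368) = 0.313776 substitutions/site.

0.314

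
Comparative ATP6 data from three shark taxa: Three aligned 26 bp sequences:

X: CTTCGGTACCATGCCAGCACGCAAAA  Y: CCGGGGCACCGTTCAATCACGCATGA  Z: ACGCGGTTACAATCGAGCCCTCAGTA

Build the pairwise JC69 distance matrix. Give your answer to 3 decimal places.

d(X,Y) = 0.539, d(X,Z) = 0.717, d(Y,Z) = 0.824

X–Y: 10/26 sites differ → p ≈ 0.384615, d = −0.75 ln(1 − 0.51282) = 0.539341 ≈ 0.539.
X–Z: 12/26 sites differ → p ≈ 0.461538, d = −0.75 ln(1 − 0.615384) = 0.716632 ≈ 0.717.
Y–Z: 13/26 sites differ → p = 0.5, d = −0.75 ln(1 − 0.666667) = 0.823960 ≈ 0.824.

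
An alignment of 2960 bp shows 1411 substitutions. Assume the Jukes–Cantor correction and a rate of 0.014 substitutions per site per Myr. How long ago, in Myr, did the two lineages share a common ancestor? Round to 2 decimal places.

27.04

p = 1411/2960 ≈ 0.476689.
d = −(3/4) ln(1 − 4p/3) = −0.75 ln(1 − 0.635585) = −0.75 ln(0.364415)
  = −0.75 × (-1.009462) = 0.757097 substitutions/site.
Under a molecular clock d = 2μt, so t = d/(2μ) = 0.757097 / (2 × 0.014) = 27.04 Myr.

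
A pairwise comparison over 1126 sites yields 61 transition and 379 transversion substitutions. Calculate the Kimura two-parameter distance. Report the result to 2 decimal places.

P = 61/1126 ≈ 0.054174 and Q = 379/1126 ≈ 0.33659.
Under the Kimura two-parameter model, d = −½ ln(1 − 2P − Q) − ¼ ln(1 − 2Q).
1 − 2P − Q = 0.555062, giving −½ ln(0.555062) = 0.294338.
1 − 2Q = 0.32682, giving −¼ ln(0.32682) = 0.279586.
d = 0.294338 + 0.279586 = 0.573924.

0.57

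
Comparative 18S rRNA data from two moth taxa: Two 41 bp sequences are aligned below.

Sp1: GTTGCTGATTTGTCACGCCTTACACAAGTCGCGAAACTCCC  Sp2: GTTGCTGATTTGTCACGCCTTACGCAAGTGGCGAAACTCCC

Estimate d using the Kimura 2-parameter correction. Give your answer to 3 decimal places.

0.050

Of 41 sites, 1 differences are transitions and 1 are transversions, so P = 1/41 ≈ 0.02439 and Q = 1/41 ≈ 0.02439.
Under the Kimura two-parameter model, d = −½ ln(1 − 2P − Q) − ¼ ln(1 − 2Q).
1 − 2P − Q = 0.92683, giving −½ ln(0.92683) = 0.037993.
1 − 2Q = 0.95122, giving −¼ ln(0.95122) = 0.012502.
d = 0.037993 + 0.012502 = 0.050495.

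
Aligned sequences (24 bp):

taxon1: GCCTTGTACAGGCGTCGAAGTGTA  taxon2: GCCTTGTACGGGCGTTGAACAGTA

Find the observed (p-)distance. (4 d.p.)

0.1667

The sequences differ at 4 of 24 positions (sites 10, 16, 20, 21).
p = 4/24 = 0.166666… ≈ 0.1667 (to 4 d.p.).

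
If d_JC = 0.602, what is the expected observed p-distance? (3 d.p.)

0.414

p = (3/4)(1 − e^(−4d/3)) = 0.75 × (1 − e^(-0.802667)) = 0.75 × (1 − 0.448132) = 0.413901.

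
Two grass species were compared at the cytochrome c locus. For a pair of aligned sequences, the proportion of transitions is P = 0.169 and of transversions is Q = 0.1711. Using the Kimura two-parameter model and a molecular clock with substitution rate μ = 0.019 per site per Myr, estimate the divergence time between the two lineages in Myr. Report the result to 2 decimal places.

Under the Kimura two-parameter model, d = −½ ln(1 − 2P − Q) − ¼ ln(1 − 2Q).
1 − 2P − Q = 0.4909, giving −½ ln(0.4909) = 0.355757.
1 − 2Q = 0.6578, giving −¼ ln(0.6578) = 0.104714.
d = 0.355757 + 0.104714 = 0.460471.
Under a molecular clock d = 2μt, so t = d/(2μ) = 0.460471 / (2 × 0.019) = 12.12 Myr.

12.12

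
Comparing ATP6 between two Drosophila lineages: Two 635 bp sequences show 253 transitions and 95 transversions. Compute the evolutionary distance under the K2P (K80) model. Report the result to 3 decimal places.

1.553

P = 253/635 ≈ 0.398425 and Q = 95/635 ≈ 0.149606.
Under the Kimura two-parameter model, d = −½ ln(1 − 2P − Q) − ¼ ln(1 − 2Q).
1 − 2P − Q = 0.053544, giving −½ ln(0.053544) = 1.463626.
1 − 2Q = 0.700788, giving −¼ ln(0.700788) = 0.088887.
d = 1.463626 + 0.088887 = 1.552513.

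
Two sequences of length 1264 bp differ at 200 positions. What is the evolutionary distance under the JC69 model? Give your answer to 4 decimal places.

0.1777

p = 200/1264 ≈ 0.158228.
d = −(3/4) ln(1 − 4p/3) = −0.75 ln(1 − 0.210971) = −0.75 ln(0.789029)
  = −0.75 × (-0.236952) = 0.177714 substitutions/site.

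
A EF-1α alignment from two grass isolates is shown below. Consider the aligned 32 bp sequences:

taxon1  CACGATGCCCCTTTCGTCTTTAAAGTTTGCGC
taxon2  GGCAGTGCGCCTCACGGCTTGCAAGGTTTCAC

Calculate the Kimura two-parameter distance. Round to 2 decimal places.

0.59

Of 32 sites, 5 differences are transitions and 8 are transversions, so P = 5/32 = 0.15625 and Q = 8/32 = 0.25.
Under the Kimura two-parameter model, d = −½ ln(1 − 2P − Q) − ¼ ln(1 − 2Q).
1 − 2P − Q = 0.4375, giving −½ ln(0.4375) = 0.413339.
1 − 2Q = 0.5, giving −¼ ln(0.5) = 0.173287.
d = 0.413339 + 0.173287 = 0.586626.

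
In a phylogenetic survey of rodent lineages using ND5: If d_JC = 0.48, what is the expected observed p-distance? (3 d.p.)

p = (3/4)(1 − e^(−4d/3)) = 0.75 × (1 − e^(-0.64)) = 0.75 × (1 − 0.527292) = 0.354531.

0.355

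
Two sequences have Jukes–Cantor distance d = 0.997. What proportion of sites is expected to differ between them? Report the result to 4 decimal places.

0.5515

p = (3/4)(1 − e^(−4d/3)) = 0.75 × (1 − e^(-1.329333)) = 0.75 × (1 − 0.264654) = 0.551510.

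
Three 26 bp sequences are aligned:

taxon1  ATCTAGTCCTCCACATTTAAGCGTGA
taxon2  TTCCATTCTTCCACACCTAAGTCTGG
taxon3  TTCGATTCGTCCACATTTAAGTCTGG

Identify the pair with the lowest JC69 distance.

taxon1–taxon2: 9/26 differ, p = 0.346, d = 0.464.
taxon1–taxon3: 7/26 differ, p = 0.269, d = 0.334.
taxon2–taxon3: 4/26 differ, p = 0.154, d = 0.172.
The smallest distance is between taxon2 and taxon3.

taxon2 and taxon3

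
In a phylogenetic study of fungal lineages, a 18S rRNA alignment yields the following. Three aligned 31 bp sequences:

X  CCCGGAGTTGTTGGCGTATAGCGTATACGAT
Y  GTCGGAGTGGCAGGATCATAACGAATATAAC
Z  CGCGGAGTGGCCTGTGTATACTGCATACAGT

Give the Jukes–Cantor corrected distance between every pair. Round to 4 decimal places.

d(X,Y) = 0.6143, d(X,Z) = 0.4806, d(Y,Z) = 0.6143

X–Y: 13/31 sites differ → p ≈ 0.419355, d = −0.75 ln(1 − 0.55914) = 0.614271 ≈ 0.6143.
X–Z: 11/31 sites differ → p ≈ 0.354839, d = −0.75 ln(1 − 0.473119) = 0.480585 ≈ 0.4806.
Y–Z: 13/31 sites differ → p ≈ 0.419355, d = −0.75 ln(1 − 0.55914) = 0.614271 ≈ 0.6143.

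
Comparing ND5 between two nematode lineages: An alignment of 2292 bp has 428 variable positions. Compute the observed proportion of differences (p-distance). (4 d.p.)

p = 428/2292 = 0.186736… ≈ 0.1867 (to 4 d.p.).

0.1867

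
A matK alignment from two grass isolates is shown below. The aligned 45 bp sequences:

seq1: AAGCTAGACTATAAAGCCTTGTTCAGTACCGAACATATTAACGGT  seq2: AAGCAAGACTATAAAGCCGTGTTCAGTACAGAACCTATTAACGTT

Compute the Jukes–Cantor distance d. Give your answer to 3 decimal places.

0.120

The sequences differ at 5 of 45 sites (5, 19, 30, 35, 44), so p = 5/45 ≈ 0.111111.
d = −(3/4) ln(1 − 4p/3) = −0.75 ln(1 − 0.148148) = −0.75 ln(0.851852)
  = −0.75 × (-0.160342) = 0.120257 substitutions/site.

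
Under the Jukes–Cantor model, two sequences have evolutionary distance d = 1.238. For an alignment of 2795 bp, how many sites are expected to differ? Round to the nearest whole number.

Invert JC69: p = (3/4)(1 − e^(−4d/3)) = 0.75 × (1 − e^(-1.650667)) = 0.75 × (1 − 0.191922) = 0.606059.
Expected differing sites = pL ≈ 0.606059 × 2795 = 1693.934905 ≈ 1694.

1694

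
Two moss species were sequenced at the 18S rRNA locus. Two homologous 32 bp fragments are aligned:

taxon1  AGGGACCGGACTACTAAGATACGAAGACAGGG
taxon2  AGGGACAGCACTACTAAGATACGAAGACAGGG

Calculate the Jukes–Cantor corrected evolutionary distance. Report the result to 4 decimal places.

0.0653

The sequences differ at 2 of 32 sites (7, 9), so p = 2/32 = 0.0625.
d = −(3/4) ln(1 − 4p/3) = −0.75 ln(1 − 0.083333) = −0.75 ln(0.916667)
  = −0.75 × (-0.087011) = 0.065258 substitutions/site.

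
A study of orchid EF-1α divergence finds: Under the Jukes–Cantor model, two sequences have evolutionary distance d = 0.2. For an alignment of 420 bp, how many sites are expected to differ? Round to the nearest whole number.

74

Invert JC69: p = (3/4)(1 − e^(−4d/3)) = 0.75 × (1 − e^(-0.266667)) = 0.75 × (1 − 0.765928) = 0.175554.
Expected differing sites = pL ≈ 0.175554 × 420 = 73.73268 ≈ 74.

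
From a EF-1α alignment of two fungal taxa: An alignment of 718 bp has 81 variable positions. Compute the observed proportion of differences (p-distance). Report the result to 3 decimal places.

0.113

p = 81/718 = 0.112813… ≈ 0.113 (to 3 d.p.).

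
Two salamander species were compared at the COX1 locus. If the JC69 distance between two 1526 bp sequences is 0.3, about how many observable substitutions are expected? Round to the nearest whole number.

Invert JC69: p = (3/4)(1 − e^(−4d/3)) = 0.75 × (1 − e^(-0.4)) = 0.75 × (1 − 0.670320) = 0.247260.
Expected differing sites = pL ≈ 0.247260 × 1526 = 377.31876 ≈ 377.

377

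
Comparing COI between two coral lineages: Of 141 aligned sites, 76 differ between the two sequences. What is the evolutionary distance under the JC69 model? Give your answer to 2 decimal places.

p = 76/141 ≈ 0.539007.
d = −(3/4) ln(1 − 4p/3) = −0.75 ln(1 − 0.718676) = −0.75 ln(0.281324)
  = −0.75 × (-1.268248) = 0.951186 substitutions/site.

0.95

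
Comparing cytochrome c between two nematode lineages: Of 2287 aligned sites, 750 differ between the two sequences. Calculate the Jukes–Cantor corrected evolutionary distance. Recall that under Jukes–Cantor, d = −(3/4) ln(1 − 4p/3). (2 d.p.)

0.43

p = 750/2287 ≈ 0.327941.
d = −(3/4) ln(1 − 4p/3) = −0.75 ln(1 − 0.437255) = −0.75 ln(0.562745)
  = −0.75 × (-0.574929) = 0.431197 substitutions/site.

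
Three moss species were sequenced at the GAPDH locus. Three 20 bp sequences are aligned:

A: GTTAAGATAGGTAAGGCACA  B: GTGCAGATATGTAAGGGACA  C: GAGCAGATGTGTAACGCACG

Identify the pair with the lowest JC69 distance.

A and B

A–B: 4/20 differ, p = 0.200, d = 0.233.
A–C: 7/20 differ, p = 0.350, d = 0.471.
B–C: 5/20 differ, p = 0.250, d = 0.304.
The smallest distance is between A and B.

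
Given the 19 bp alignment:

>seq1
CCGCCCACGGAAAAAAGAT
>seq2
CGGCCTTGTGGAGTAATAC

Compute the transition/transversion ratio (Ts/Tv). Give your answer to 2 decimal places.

0.67

Transitions are A↔G and C↔T; transversions are all other mismatches.
Transitions: 4. Transversions: 6.
R = 4/6 = 0.666666… ≈ 0.67 (to 2 d.p.).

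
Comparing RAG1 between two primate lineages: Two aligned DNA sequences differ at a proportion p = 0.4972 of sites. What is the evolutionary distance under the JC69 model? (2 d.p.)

0.82

d = −(3/4) ln(1 − 4p/3) = −0.75 ln(1 − 0.662933) = −0.75 ln(0.337067)
  = −0.75 × (-1.087474) = 0.815606 substitutions/site.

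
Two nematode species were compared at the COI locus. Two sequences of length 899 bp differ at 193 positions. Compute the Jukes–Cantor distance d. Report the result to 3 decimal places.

p = 193/899 ≈ 0.214683.
d = −(3/4) ln(1 − 4p/3) = −0.75 ln(1 − 0.286244) = −0.75 ln(0.713756)
  = −0.75 × (-0.337214) = 0.252911 substitutions/site.

0.253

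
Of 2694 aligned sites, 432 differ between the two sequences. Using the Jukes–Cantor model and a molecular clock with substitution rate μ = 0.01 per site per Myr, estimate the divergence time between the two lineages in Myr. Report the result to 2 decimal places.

9.02

p = 432/2694 ≈ 0.160356.
d = −(3/4) ln(1 − 4p/3) = −0.75 ln(1 − 0.213808) = −0.75 ln(0.786192)
  = −0.75 × (-0.240554) = 0.180416 substitutions/site.
Under a molecular clock d = 2μt, so t = d/(2μ) = 0.180416 / (2 × 0.01) = 9.02 Myr.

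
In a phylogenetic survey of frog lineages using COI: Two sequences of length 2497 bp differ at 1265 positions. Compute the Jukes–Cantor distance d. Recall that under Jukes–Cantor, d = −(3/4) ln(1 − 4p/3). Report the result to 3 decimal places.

p = 1265/2497 ≈ 0.506608.
d = −(3/4) ln(1 − 4p/3) = −0.75 ln(1 − 0.675477) = −0.75 ln(0.324523)
  = −0.75 × (-1.125399) = 0.844049 substitutions/site.

0.844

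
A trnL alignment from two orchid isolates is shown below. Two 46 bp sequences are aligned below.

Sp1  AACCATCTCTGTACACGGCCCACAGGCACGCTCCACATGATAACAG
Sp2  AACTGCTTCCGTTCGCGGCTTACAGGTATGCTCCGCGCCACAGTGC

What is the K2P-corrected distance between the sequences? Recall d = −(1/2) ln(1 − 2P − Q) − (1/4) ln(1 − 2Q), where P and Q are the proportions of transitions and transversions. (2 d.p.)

0.85

Of 46 sites, 17 differences are transitions and 3 are transversions, so P = 17/46 ≈ 0.369565 and Q = 3/46 ≈ 0.065217.
Under the Kimura two-parameter model, d = −½ ln(1 − 2P − Q) − ¼ ln(1 − 2Q).
1 − 2P − Q = 0.195653, giving −½ ln(0.195653) = 0.815706.
1 − 2Q = 0.869566, giving −¼ ln(0.869566) = 0.034940.
d = 0.815706 + 0.034940 = 0.850646.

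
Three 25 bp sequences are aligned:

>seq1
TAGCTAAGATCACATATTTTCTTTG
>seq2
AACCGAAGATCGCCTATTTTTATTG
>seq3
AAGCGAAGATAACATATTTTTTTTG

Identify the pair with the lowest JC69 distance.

seq1–seq2: 7/25 differ, p = 0.280, d = 0.351.
seq1–seq3: 4/25 differ, p = 0.160, d = 0.180.
seq2–seq3: 5/25 differ, p = 0.200, d = 0.233.
The smallest distance is between seq1 and seq3.

seq1 and seq3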